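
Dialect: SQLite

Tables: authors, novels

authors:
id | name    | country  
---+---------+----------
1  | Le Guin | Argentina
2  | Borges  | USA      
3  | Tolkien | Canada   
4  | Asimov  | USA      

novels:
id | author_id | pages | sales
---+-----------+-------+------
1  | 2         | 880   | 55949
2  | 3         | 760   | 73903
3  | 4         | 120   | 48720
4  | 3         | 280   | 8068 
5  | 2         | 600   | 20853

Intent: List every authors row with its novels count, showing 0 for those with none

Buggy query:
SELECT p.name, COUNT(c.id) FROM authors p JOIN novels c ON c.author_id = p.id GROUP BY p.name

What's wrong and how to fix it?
Bug: An inner join excludes parents with zero children

Fix: Switch to LEFT JOIN to retain unmatched parent rows

Corrected query:
SELECT p.name, COUNT(c.id) FROM authors p LEFT JOIN novels c ON c.author_id = p.id GROUP BY p.name

Result:
name    | COUNT(c.id)
--------+------------
Asimov  | 1          
Borges  | 2          
Le Guin | 0          
Tolkien | 2          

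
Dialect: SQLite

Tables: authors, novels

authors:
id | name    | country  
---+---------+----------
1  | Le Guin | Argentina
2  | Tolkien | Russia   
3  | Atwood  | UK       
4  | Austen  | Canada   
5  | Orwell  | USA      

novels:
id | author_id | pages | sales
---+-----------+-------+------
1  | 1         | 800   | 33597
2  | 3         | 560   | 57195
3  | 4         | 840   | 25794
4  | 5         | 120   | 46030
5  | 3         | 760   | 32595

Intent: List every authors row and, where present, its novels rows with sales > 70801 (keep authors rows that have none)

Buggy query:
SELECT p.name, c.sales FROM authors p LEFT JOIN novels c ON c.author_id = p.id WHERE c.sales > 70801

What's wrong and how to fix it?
Bug: A WHERE condition on the right-hand table after LEFT JOIN drops unmatched parents

Fix: Move the right-table condition into the ON clause so unmatched parents are kept

Corrected query:
SELECT p.name, c.sales FROM authors p LEFT JOIN novels c ON c.author_id = p.id AND c.sales > 70801

Result:
name    | sales
--------+------
Le Guin | NULL 
Tolkien | NULL 
Atwood  | NULL 
Austen  | NULL 
Orwell  | NULL 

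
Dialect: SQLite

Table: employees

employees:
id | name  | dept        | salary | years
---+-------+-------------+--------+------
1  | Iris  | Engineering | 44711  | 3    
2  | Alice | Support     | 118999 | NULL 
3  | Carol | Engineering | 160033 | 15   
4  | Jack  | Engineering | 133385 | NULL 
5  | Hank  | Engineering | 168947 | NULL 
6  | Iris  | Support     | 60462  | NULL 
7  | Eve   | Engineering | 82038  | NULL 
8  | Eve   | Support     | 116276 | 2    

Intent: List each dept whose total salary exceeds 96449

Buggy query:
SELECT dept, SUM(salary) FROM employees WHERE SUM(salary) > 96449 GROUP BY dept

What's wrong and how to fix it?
Bug: WHERE runs before GROUP BY, so aggregates aren't available there

Fix: Use HAVING (which filters groups after aggregation) instead of WHERE

Corrected query:
SELECT dept, SUM(salary) FROM employees GROUP BY dept HAVING SUM(salary) > 96449

Result:
dept        | SUM(salary)
------------+------------
Engineering | 589114     
Support     | 295737     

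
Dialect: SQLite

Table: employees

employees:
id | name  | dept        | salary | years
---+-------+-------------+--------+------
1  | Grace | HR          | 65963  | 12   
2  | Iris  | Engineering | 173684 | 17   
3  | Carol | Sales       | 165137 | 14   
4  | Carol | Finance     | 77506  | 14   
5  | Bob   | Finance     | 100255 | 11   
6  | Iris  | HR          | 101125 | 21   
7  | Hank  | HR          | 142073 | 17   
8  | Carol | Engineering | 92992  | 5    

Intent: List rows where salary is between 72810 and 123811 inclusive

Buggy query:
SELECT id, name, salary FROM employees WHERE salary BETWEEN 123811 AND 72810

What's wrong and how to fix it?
Bug: The bounds are reversed; BETWEEN a AND b requires a <= b to match anything

Fix: Write BETWEEN 72810 AND 123811

Corrected query:
SELECT id, name, salary FROM employees WHERE salary BETWEEN 72810 AND 123811

Result:
id | name  | salary
---+-------+-------
4  | Carol | 77506 
5  | Bob   | 100255
6  | Iris  | 101125
8  | Carol | 92992 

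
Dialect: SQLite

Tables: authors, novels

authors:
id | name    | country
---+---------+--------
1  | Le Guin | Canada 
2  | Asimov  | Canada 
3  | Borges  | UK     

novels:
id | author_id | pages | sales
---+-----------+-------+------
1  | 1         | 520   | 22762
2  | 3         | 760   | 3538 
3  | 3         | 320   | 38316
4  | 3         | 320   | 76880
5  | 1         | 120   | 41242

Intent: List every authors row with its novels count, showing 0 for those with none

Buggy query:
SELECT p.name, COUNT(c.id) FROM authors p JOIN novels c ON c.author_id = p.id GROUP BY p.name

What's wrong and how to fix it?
Bug: An inner join excludes parents with zero children

Fix: Use LEFT JOIN so parents without children still appear (COUNT(c.id) gives 0)

Corrected query:
SELECT p.name, COUNT(c.id) FROM authors p LEFT JOIN novels c ON c.author_id = p.id GROUP BY p.name

Result:
name    | COUNT(c.id)
--------+------------
Asimov  | 0          
Borges  | 3          
Le Guin | 2          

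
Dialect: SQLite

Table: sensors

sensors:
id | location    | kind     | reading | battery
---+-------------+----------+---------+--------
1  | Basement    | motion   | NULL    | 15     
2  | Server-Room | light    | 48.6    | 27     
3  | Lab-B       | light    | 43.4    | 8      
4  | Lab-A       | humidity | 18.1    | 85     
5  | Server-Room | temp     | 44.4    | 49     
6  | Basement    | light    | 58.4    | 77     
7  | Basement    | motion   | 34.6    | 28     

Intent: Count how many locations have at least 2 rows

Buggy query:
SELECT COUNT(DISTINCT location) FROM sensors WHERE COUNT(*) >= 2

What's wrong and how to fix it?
Bug: COUNT(*) cannot appear in WHERE; the per-group count doesn't exist yet

Fix: Group first with HAVING COUNT(*) >= 2, then COUNT the resulting groups

Corrected query:
SELECT COUNT(*) FROM (SELECT location FROM sensors GROUP BY location HAVING COUNT(*) >= 2)

Result:
COUNT(*)
--------
2       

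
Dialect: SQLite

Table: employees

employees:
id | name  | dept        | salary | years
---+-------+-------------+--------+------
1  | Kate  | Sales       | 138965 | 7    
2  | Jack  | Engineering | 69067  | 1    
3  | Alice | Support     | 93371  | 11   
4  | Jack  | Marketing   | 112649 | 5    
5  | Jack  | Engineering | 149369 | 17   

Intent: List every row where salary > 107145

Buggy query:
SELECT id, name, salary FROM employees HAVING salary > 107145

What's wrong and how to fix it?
Bug: This is a non-aggregate query (no GROUP BY, no aggregates), so in SQLite the HAVING clause is invalid here; a row-level condition belongs in WHERE

Fix: Replace HAVING with WHERE since the condition applies to individual rows

Corrected query:
SELECT id, name, salary FROM employees WHERE salary > 107145

Result:
id | name | salary
---+------+-------
1  | Kate | 138965
4  | Jack | 112649
5  | Jack | 149369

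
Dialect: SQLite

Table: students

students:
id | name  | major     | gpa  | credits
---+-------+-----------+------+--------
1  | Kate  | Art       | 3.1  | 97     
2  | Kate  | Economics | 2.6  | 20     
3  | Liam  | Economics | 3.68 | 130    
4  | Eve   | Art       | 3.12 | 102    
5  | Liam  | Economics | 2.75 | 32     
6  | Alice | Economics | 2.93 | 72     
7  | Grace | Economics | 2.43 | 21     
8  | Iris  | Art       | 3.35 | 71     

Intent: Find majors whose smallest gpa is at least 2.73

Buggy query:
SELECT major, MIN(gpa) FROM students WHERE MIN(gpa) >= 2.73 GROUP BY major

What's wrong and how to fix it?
Bug: Aggregates like MIN are computed per group after WHERE runs

Fix: Use HAVING for the per-group MIN condition

Corrected query:
SELECT major, MIN(gpa) FROM students GROUP BY major HAVING MIN(gpa) >= 2.73

Result:
major | MIN(gpa)
------+---------
Art   | 3.1     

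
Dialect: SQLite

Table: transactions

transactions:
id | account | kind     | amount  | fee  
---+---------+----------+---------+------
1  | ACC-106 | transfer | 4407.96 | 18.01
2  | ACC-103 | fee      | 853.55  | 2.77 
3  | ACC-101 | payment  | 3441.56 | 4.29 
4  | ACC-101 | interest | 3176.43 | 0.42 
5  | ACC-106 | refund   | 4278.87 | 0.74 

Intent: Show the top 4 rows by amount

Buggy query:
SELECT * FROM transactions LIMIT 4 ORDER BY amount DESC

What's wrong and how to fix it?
Bug: LIMIT must come after ORDER BY

Fix: Sort with ORDER BY, then apply LIMIT

Corrected query:
SELECT * FROM transactions ORDER BY amount DESC LIMIT 4

Result:
id | account | kind     | amount  | fee  
---+---------+----------+---------+------
1  | ACC-106 | transfer | 4407.96 | 18.01
5  | ACC-106 | refund   | 4278.87 | 0.74 
3  | ACC-101 | payment  | 3441.56 | 4.29 
4  | ACC-101 | interest | 3176.43 | 0.42 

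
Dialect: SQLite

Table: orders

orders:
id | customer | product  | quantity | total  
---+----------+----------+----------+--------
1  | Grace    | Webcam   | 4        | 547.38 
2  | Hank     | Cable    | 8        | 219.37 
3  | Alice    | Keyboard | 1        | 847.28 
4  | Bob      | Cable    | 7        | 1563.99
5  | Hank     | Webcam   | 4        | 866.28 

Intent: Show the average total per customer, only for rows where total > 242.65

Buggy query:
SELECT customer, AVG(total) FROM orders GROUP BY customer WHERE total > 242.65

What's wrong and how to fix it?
Bug: Row-level WHERE must come before GROUP BY in the clause order

Fix: Place WHERE between FROM and GROUP BY

Corrected query:
SELECT customer, AVG(total) FROM orders WHERE total > 242.65 GROUP BY customer

Result:
customer | AVG(total)
---------+-----------
Alice    | 847.28    
Bob      | 1563.99   
Grace    | 547.38    
Hank     | 866.28    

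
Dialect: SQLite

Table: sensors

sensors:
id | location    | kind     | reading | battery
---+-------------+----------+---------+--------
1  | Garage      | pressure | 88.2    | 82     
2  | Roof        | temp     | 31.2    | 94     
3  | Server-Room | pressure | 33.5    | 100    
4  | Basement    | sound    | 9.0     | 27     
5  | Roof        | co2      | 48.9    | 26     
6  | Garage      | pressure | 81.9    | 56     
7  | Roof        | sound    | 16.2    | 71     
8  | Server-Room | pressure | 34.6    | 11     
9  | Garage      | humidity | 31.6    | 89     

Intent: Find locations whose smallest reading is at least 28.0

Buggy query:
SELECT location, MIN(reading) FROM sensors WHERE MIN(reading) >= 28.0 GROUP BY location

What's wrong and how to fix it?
Bug: MIN() in WHERE is a misuse of aggregate

Fix: Use HAVING for the per-group MIN condition

Corrected query:
SELECT location, MIN(reading) FROM sensors GROUP BY location HAVING MIN(reading) >= 28.0

Result:
location    | MIN(reading)
------------+-------------
Garage      | 31.6        
Server-Room | 33.5        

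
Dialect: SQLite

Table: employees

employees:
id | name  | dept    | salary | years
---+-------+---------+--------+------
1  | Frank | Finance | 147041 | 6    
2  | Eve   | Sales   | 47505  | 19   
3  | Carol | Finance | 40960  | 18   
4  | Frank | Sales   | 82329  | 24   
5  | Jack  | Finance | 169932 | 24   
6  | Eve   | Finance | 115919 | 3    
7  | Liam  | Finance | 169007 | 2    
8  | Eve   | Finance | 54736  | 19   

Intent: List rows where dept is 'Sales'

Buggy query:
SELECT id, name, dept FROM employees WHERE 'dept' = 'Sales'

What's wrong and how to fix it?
Bug: Single quotes denote string literals in SQL; the column name is being compared as a constant string

Fix: Remove the quotes around the column name (or use double quotes for an identifier)

Corrected query:
SELECT id, name, dept FROM employees WHERE dept = 'Sales'

Result:
id | name  | dept 
---+-------+------
2  | Eve   | Sales
4  | Frank | Sales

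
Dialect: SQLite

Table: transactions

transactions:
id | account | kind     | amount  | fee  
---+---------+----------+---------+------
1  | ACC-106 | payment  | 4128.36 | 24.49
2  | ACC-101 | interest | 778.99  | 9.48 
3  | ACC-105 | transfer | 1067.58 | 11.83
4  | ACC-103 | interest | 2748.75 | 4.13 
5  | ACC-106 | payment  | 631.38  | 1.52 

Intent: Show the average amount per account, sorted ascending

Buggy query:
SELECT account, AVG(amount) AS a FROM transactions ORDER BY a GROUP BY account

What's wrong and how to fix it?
Bug: GROUP BY must precede ORDER BY

Fix: Move ORDER BY to the end, after GROUP BY

Corrected query:
SELECT account, AVG(amount) AS a FROM transactions GROUP BY account ORDER BY a

Result:
account | a      
--------+--------
ACC-101 | 778.99 
ACC-105 | 1067.58
ACC-106 | 2379.87
ACC-103 | 2748.75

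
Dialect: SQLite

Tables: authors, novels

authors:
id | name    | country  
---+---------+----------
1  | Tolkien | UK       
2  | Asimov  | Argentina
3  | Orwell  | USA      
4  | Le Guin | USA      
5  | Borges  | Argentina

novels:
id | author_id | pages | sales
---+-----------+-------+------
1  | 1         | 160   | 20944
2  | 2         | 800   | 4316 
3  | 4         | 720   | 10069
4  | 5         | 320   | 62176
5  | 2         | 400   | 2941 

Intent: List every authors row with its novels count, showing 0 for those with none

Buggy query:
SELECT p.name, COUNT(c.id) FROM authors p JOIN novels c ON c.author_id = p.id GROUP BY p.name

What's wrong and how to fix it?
Bug: An inner join excludes parents with zero children

Fix: Switch to LEFT JOIN to retain unmatched parent rows

Corrected query:
SELECT p.name, COUNT(c.id) FROM authors p LEFT JOIN novels c ON c.author_id = p.id GROUP BY p.name

Result:
name    | COUNT(c.id)
--------+------------
Asimov  | 2          
Borges  | 1          
Le Guin | 1          
Orwell  | 0          
Tolkien | 1          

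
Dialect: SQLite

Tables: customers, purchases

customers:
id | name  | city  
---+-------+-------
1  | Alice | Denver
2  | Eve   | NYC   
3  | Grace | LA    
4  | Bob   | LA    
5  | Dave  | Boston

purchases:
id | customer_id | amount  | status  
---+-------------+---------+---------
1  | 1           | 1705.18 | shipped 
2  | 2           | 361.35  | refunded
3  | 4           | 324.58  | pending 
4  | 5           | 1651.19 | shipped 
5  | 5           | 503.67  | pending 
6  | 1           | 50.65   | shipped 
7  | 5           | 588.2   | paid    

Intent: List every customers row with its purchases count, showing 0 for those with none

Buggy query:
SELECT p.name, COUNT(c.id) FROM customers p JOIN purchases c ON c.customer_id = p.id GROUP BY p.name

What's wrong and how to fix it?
Bug: An inner join excludes parents with zero children

Fix: Switch to LEFT JOIN to retain unmatched parent rows

Corrected query:
SELECT p.name, COUNT(c.id) FROM customers p LEFT JOIN purchases c ON c.customer_id = p.id GROUP BY p.name

Result:
name  | COUNT(c.id)
------+------------
Alice | 2          
Bob   | 1          
Dave  | 3          
Eve   | 1          
Grace | 0          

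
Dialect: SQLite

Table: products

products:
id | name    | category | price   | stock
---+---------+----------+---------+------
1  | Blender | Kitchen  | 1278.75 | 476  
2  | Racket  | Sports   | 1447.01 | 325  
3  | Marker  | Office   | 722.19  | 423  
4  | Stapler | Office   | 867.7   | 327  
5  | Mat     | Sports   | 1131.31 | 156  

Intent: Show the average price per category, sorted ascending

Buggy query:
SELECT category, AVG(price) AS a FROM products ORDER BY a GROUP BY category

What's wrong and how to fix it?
Bug: ORDER BY appears before GROUP BY; SQL clause order requires GROUP BY first

Fix: Move ORDER BY to the end, after GROUP BY

Corrected query:
SELECT category, AVG(price) AS a FROM products GROUP BY category ORDER BY a

Result:
category | a      
---------+--------
Office   | 794.945
Kitchen  | 1278.75
Sports   | 1289.16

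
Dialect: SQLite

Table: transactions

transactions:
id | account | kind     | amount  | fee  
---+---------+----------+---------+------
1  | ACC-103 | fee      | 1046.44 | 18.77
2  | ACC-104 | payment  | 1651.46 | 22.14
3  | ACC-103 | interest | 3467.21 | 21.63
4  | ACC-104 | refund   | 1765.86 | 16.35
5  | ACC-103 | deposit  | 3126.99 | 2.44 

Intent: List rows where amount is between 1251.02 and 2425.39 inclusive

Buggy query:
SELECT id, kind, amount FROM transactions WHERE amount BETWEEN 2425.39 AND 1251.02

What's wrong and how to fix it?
Bug: The bounds are reversed; BETWEEN a AND b requires a <= b to match anything

Fix: Write BETWEEN 1251.02 AND 2425.39

Corrected query:
SELECT id, kind, amount FROM transactions WHERE amount BETWEEN 1251.02 AND 2425.39

Result:
id | kind    | amount 
---+---------+--------
2  | payment | 1651.46
4  | refund  | 1765.86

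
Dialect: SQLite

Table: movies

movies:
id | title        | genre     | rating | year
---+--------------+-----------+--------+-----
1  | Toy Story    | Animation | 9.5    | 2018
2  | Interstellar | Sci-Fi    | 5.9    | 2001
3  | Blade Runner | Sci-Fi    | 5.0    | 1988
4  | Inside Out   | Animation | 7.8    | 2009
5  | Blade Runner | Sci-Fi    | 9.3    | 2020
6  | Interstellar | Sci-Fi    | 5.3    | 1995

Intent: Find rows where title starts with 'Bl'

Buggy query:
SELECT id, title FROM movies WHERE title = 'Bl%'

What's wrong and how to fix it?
Bug: '=' compares the literal string including the % character; pattern matching needs LIKE

Fix: Use LIKE for wildcard pattern matching

Corrected query:
SELECT id, title FROM movies WHERE title LIKE 'Bl%'

Result:
id | title       
---+-------------
3  | Blade Runner
5  | Blade Runner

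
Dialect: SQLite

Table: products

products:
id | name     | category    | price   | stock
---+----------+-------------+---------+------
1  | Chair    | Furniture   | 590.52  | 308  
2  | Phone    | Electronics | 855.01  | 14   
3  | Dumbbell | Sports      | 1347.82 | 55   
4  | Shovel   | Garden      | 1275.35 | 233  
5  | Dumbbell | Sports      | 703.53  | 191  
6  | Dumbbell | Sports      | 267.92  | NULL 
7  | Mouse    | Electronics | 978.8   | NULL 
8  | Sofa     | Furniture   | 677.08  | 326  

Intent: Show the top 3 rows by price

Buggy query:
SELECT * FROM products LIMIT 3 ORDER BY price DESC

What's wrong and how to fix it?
Bug: LIMIT must come after ORDER BY

Fix: Swap the clauses: ORDER BY first, then LIMIT

Corrected query:
SELECT * FROM products ORDER BY price DESC LIMIT 3

Result:
id | name     | category    | price   | stock
---+----------+-------------+---------+------
3  | Dumbbell | Sports      | 1347.82 | 55   
4  | Shovel   | Garden      | 1275.35 | 233  
7  | Mouse    | Electronics | 978.8   | NULL 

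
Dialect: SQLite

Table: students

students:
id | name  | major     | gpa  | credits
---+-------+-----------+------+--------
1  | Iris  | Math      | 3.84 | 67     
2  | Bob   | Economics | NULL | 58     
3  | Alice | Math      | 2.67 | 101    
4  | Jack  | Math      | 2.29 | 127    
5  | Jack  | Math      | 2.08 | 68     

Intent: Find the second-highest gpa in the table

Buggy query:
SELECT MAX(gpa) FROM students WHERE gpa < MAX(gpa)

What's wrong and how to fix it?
Bug: MAX(gpa) on the right of the comparison is an aggregate-in-WHERE error

Fix: Compute the overall MAX in a subquery, then take MAX of rows below it

Corrected query:
SELECT MAX(gpa) FROM students WHERE gpa < (SELECT MAX(gpa) FROM students)

Result:
MAX(gpa)
--------
2.67    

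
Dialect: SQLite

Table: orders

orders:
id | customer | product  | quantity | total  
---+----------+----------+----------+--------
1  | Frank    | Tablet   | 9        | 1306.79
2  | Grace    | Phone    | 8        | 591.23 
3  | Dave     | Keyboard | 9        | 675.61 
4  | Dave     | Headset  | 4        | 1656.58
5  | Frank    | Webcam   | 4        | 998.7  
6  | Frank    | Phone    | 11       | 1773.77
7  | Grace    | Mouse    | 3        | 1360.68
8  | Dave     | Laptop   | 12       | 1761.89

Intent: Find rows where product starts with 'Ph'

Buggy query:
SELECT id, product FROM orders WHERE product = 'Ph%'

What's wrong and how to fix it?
Bug: '=' compares the literal string including the % character; pattern matching needs LIKE

Fix: Replace '=' with LIKE so 'Ph%' is treated as a pattern

Corrected query:
SELECT id, product FROM orders WHERE product LIKE 'Ph%'

Result:
id | product
---+--------
2  | Phone  
6  | Phone  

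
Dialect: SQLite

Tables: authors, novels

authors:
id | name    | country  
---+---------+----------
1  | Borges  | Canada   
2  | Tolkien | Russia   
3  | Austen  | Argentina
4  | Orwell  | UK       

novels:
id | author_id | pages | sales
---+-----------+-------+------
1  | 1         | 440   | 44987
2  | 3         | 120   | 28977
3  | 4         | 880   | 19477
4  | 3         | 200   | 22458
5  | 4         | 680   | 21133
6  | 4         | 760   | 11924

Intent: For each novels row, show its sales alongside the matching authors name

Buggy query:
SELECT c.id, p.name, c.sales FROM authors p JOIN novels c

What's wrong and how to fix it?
Bug: JOIN with no ON clause produces a cartesian product; every novels row pairs with every authors row

Fix: Specify the join condition linking the foreign key to the parent id

Corrected query:
SELECT c.id, p.name, c.sales FROM authors p JOIN novels c ON c.author_id = p.id

Result:
id | name   | sales
---+--------+------
1  | Borges | 44987
2  | Austen | 28977
3  | Orwell | 19477
4  | Austen | 22458
5  | Orwell | 21133
6  | Orwell | 11924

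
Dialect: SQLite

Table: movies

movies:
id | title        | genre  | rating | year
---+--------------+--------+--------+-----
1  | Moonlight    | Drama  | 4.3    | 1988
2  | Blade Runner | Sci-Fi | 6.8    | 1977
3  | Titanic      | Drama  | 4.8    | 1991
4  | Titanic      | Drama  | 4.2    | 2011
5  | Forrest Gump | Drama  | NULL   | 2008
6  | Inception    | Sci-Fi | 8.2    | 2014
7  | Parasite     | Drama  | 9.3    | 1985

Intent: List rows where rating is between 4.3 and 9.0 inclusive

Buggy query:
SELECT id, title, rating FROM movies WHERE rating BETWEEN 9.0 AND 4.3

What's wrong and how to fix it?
Bug: The bounds are reversed; BETWEEN a AND b requires a <= b to match anything

Fix: Write BETWEEN 4.3 AND 9.0

Corrected query:
SELECT id, title, rating FROM movies WHERE rating BETWEEN 4.3 AND 9.0

Result:
id | title        | rating
---+--------------+-------
1  | Moonlight    | 4.3   
2  | Blade Runner | 6.8   
3  | Titanic      | 4.8   
6  | Inception    | 8.2   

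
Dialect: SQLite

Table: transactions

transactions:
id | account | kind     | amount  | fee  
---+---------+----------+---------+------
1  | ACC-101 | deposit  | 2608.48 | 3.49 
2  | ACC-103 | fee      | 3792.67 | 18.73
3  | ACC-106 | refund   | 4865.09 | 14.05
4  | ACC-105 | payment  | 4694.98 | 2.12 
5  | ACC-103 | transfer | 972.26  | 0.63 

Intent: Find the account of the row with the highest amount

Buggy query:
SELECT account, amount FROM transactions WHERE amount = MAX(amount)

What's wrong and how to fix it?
Bug: WHERE is evaluated per row; an aggregate over the whole table isn't defined there

Fix: Wrap MAX in a scalar subquery so WHERE compares against a single value

Corrected query:
SELECT account, amount FROM transactions WHERE amount = (SELECT MAX(amount) FROM transactions)

Result:
account | amount 
--------+--------
ACC-106 | 4865.09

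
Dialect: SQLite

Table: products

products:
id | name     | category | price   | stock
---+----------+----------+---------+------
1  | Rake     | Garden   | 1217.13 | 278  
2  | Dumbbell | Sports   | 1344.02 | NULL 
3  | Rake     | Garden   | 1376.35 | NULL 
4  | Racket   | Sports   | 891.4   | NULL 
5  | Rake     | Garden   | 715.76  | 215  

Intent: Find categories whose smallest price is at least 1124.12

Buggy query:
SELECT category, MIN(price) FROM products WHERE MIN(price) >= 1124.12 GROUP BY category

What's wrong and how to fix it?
Bug: Aggregates like MIN are computed per group after WHERE runs

Fix: Replace WHERE with HAVING after the GROUP BY

Corrected query:
SELECT category, MIN(price) FROM products GROUP BY category HAVING MIN(price) >= 1124.12

Result:
(no rows)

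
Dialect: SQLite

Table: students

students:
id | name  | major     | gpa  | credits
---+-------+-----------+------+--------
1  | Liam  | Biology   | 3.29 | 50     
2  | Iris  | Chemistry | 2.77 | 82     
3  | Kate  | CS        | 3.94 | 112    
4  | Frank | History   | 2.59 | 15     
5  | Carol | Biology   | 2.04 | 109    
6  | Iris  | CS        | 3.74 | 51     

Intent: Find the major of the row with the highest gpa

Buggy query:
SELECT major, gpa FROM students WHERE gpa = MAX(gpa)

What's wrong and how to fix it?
Bug: MAX(gpa) is an aggregate and cannot be used directly in WHERE

Fix: Wrap MAX in a scalar subquery so WHERE compares against a single value

Corrected query:
SELECT major, gpa FROM students WHERE gpa = (SELECT MAX(gpa) FROM students)

Result:
major | gpa 
------+-----
CS    | 3.94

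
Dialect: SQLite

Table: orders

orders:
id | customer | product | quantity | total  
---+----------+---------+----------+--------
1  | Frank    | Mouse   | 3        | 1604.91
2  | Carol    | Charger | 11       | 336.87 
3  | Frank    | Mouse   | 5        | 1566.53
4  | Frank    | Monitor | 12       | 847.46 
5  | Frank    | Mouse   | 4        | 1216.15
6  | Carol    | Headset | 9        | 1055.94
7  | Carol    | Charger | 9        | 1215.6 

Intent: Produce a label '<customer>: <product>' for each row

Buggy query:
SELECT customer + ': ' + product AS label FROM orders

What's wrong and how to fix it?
Bug: SQLite uses || for string concatenation; + coerces text to numbers (yielding 0)

Fix: Replace + with || to concatenate text

Corrected query:
SELECT customer || ': ' || product AS label FROM orders

Result:
label         
--------------
Frank: Mouse  
Carol: Charger
Frank: Mouse  
Frank: Monitor
Frank: Mouse  
Carol: Headset
Carol: Charger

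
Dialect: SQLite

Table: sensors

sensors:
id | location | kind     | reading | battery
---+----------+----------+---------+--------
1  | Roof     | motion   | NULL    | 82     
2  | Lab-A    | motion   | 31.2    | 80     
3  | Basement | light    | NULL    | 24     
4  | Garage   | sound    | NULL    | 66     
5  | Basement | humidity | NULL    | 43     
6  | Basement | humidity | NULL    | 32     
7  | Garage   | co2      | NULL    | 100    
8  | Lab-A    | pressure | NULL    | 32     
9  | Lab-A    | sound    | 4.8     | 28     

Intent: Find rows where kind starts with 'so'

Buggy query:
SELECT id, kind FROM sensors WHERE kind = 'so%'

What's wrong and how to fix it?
Bug: Wildcards only work with LIKE; '=' treats '%' as a literal character

Fix: Replace '=' with LIKE so 'so%' is treated as a pattern

Corrected query:
SELECT id, kind FROM sensors WHERE kind LIKE 'so%'

Result:
id | kind 
---+------
4  | sound
9  | sound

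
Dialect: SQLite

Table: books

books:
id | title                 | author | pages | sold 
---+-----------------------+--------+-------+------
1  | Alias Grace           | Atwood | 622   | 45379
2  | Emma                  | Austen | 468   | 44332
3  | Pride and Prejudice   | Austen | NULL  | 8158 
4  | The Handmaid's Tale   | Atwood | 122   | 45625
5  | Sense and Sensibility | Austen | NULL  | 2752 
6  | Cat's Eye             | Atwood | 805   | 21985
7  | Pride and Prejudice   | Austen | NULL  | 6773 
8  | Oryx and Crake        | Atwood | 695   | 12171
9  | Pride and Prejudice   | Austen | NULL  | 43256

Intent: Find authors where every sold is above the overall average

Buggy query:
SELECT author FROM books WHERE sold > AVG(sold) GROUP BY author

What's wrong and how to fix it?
Bug: WHERE evaluates per row before aggregation, so AVG() is unavailable

Fix: Use a subquery for AVG and a HAVING MIN(...) filter so the condition holds for every row in the group

Corrected query:
SELECT author FROM books GROUP BY author HAVING MIN(sold) > (SELECT AVG(sold) FROM books)

Result:
(no rows)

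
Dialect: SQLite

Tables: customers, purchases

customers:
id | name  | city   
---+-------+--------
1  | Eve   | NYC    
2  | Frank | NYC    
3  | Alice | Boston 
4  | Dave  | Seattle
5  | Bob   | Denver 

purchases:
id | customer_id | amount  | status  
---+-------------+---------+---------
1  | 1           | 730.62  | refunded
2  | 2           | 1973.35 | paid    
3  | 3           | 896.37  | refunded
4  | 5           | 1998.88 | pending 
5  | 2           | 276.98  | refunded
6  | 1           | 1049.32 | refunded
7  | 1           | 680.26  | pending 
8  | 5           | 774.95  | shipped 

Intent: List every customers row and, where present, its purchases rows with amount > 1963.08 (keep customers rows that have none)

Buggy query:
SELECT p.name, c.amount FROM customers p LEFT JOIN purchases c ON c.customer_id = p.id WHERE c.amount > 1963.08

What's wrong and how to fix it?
Bug: Filtering c.amount in WHERE discards the NULL rows produced by LEFT JOIN, turning it into an inner join

Fix: Put 'c.amount > 1963.08' in the JOIN's ON clause instead of WHERE

Corrected query:
SELECT p.name, c.amount FROM customers p LEFT JOIN purchases c ON c.customer_id = p.id AND c.amount > 1963.08

Result:
name  | amount 
------+--------
Eve   | NULL   
Frank | 1973.35
Alice | NULL   
Dave  | NULL   
Bob   | 1998.88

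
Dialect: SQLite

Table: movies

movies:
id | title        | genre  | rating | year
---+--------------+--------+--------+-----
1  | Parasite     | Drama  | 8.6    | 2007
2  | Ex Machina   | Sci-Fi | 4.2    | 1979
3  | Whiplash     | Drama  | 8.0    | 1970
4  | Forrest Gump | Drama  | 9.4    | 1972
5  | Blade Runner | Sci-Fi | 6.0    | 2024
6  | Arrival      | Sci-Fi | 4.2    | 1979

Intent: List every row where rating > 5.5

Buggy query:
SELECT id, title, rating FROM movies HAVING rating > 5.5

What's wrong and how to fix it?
Bug: HAVING filters the output of aggregation, but this query has no GROUP BY and no aggregate functions, so SQLite rejects it (HAVING clause on a non-aggregate query); the condition here is per row

Fix: Use WHERE for row-level filtering

Corrected query:
SELECT id, title, rating FROM movies WHERE rating > 5.5

Result:
id | title        | rating
---+--------------+-------
1  | Parasite     | 8.6   
3  | Whiplash     | 8     
4  | Forrest Gump | 9.4   
5  | Blade Runner | 6     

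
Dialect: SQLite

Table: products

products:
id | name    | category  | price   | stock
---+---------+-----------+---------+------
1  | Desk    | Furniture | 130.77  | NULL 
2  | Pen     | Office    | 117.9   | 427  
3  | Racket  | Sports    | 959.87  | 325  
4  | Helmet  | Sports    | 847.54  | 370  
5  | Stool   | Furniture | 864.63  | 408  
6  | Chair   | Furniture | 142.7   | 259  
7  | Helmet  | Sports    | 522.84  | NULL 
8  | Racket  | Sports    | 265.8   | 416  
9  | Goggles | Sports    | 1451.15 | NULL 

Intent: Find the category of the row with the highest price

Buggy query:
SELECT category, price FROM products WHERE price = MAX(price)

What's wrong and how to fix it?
Bug: MAX(price) is an aggregate and cannot be used directly in WHERE

Fix: Wrap MAX in a scalar subquery so WHERE compares against a single value

Corrected query:
SELECT category, price FROM products WHERE price = (SELECT MAX(price) FROM products)

Result:
category | price  
---------+--------
Sports   | 1451.15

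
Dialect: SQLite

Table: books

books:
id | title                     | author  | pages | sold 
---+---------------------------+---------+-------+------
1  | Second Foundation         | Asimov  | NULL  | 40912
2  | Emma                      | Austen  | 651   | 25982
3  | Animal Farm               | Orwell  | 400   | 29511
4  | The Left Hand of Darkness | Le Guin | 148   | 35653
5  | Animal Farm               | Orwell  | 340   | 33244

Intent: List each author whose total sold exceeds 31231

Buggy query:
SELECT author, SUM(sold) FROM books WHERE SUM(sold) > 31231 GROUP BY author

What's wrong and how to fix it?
Bug: Aggregate functions cannot appear in a WHERE clause

Fix: Use HAVING (which filters groups after aggregation) instead of WHERE

Corrected query:
SELECT author, SUM(sold) FROM books GROUP BY author HAVING SUM(sold) > 31231

Result:
author  | SUM(sold)
--------+----------
Asimov  | 40912    
Le Guin | 35653    
Orwell  | 62755    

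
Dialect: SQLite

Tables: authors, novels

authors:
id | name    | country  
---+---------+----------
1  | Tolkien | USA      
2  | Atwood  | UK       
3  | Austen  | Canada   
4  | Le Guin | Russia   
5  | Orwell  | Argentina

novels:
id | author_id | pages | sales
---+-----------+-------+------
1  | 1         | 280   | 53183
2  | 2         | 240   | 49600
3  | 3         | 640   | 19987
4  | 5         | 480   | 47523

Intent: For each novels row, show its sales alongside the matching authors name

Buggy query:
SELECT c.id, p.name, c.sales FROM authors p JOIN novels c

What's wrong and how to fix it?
Bug: Missing join condition: each novels row is matched to all authors rows instead of just its own

Fix: Specify the join condition linking the foreign key to the parent id

Corrected query:
SELECT c.id, p.name, c.sales FROM authors p JOIN novels c ON c.author_id = p.id

Result:
id | name    | sales
---+---------+------
1  | Tolkien | 53183
2  | Atwood  | 49600
3  | Austen  | 19987
4  | Orwell  | 47523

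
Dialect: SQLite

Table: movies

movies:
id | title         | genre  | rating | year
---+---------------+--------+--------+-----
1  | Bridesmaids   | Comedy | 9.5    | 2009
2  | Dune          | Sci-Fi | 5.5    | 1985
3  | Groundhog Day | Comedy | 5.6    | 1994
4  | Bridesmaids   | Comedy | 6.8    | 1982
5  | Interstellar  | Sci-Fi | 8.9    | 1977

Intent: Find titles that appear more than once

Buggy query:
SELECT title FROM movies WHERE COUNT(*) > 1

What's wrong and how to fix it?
Bug: WHERE can't reference COUNT(*); aggregates are computed after WHERE

Fix: Group first, then use HAVING for the count condition

Corrected query:
SELECT title FROM movies GROUP BY title HAVING COUNT(*) > 1

Result:
title      
-----------
Bridesmaids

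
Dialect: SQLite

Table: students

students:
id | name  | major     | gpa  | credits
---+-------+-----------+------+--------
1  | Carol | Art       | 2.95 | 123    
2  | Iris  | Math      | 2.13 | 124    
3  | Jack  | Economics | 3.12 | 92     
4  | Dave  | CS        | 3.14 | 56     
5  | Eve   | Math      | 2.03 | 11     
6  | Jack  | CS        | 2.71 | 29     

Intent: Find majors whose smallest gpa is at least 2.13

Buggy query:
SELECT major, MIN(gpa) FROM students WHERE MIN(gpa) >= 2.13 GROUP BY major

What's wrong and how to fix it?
Bug: Aggregates like MIN are computed per group after WHERE runs

Fix: Use HAVING for the per-group MIN condition

Corrected query:
SELECT major, MIN(gpa) FROM students GROUP BY major HAVING MIN(gpa) >= 2.13

Result:
major     | MIN(gpa)
----------+---------
Art       | 2.95    
CS        | 2.71    
Economics | 3.12    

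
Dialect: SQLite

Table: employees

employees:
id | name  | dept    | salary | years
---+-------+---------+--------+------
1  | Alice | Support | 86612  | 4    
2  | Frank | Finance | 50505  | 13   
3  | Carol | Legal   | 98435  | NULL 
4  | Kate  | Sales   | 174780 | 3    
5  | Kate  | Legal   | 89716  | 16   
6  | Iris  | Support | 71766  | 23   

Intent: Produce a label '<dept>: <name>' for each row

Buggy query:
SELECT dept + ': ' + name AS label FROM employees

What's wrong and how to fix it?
Bug: SQLite uses || for string concatenation; + coerces text to numbers (yielding 0)

Fix: Use the || operator for string concatenation

Corrected query:
SELECT dept || ': ' || name AS label FROM employees

Result:
label         
--------------
Support: Alice
Finance: Frank
Legal: Carol  
Sales: Kate   
Legal: Kate   
Support: Iris 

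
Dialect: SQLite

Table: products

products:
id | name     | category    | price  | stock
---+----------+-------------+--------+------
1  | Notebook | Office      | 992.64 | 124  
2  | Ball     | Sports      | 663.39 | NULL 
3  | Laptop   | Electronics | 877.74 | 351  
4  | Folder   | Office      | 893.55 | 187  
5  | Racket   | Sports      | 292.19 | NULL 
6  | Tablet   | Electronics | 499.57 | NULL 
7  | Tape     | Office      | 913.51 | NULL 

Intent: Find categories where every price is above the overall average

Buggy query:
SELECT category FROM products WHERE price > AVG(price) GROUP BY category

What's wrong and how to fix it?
Bug: AVG() is an aggregate; it can't sit directly in WHERE

Fix: Compute the overall average in a scalar subquery and compare each group's MIN against it in HAVING

Corrected query:
SELECT category FROM products GROUP BY category HAVING MIN(price) > (SELECT AVG(price) FROM products)

Result:
category
--------
Office  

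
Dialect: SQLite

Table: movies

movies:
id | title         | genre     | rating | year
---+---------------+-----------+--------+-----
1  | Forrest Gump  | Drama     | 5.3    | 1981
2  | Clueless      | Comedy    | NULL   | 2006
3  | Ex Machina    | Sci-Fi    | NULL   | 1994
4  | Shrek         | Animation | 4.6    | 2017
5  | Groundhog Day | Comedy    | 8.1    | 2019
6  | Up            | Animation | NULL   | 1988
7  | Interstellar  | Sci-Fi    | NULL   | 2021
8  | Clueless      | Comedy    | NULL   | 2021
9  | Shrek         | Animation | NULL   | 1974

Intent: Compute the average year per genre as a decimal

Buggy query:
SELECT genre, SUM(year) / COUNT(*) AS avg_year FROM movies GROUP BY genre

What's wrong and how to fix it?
Bug: Both operands are integers, so '/' performs integer division and truncates

Fix: Multiply by 1.0 (or CAST to REAL) to force floating-point division

Corrected query:
SELECT genre, SUM(year) * 1.0 / COUNT(*) AS avg_year FROM movies GROUP BY genre

Result:
genre     | avg_year   
----------+------------
Animation | 1993       
Comedy    | 2015.333333
Drama     | 1981       
Sci-Fi    | 2007.5     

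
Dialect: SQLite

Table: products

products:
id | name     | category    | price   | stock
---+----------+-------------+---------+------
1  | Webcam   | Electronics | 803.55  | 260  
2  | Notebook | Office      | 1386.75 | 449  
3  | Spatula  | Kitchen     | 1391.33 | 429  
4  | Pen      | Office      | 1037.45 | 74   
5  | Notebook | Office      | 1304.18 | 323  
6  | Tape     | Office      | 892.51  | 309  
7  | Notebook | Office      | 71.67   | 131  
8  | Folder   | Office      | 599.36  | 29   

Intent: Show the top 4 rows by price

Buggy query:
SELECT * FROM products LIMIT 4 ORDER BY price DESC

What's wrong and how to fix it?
Bug: LIMIT must come after ORDER BY

Fix: Sort with ORDER BY, then apply LIMIT

Corrected query:
SELECT * FROM products ORDER BY price DESC LIMIT 4

Result:
id | name     | category | price   | stock
---+----------+----------+---------+------
3  | Spatula  | Kitchen  | 1391.33 | 429  
2  | Notebook | Office   | 1386.75 | 449  
5  | Notebook | Office   | 1304.18 | 323  
4  | Pen      | Office   | 1037.45 | 74   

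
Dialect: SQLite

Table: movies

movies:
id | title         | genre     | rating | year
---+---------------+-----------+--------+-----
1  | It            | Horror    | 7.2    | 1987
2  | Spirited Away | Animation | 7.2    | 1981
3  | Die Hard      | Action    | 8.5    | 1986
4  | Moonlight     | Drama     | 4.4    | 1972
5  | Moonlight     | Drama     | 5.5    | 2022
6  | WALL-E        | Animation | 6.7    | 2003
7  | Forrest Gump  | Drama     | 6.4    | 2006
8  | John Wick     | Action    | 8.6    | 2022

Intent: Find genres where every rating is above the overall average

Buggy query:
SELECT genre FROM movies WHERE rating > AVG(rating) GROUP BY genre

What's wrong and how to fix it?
Bug: WHERE evaluates per row before aggregation, so AVG() is unavailable

Fix: Use a subquery for AVG and a HAVING MIN(...) filter so the condition holds for every row in the group

Corrected query:
SELECT genre FROM movies GROUP BY genre HAVING MIN(rating) > (SELECT AVG(rating) FROM movies)

Result:
genre 
------
Action
Horror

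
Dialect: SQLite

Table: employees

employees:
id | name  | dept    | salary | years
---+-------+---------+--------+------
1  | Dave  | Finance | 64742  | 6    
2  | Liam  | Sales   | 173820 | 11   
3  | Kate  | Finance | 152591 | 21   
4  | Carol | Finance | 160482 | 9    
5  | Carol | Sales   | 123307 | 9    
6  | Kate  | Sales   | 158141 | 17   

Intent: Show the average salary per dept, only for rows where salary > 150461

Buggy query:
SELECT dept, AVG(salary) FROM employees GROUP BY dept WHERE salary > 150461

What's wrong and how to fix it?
Bug: Row-level WHERE must come before GROUP BY in the clause order

Fix: Place WHERE between FROM and GROUP BY

Corrected query:
SELECT dept, AVG(salary) FROM employees WHERE salary > 150461 GROUP BY dept

Result:
dept    | AVG(salary)
--------+------------
Finance | 156536.5   
Sales   | 165980.5   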